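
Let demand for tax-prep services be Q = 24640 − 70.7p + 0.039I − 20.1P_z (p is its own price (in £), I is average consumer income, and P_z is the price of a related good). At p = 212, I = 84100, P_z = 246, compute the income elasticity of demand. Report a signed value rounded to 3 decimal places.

At the given values, Q = 24640 − 70.7(212) + 0.039(84100) − 20.1(246) = 7986.9.
∂Q/∂I = 0.039.
E = (0.039) × (84100/7986.9) = 0.41065…

0.411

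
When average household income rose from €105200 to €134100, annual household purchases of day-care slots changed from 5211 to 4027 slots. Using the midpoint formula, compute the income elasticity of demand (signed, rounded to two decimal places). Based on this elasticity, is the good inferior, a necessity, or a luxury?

%ΔQ = (4027 − 5211)/[( 5211 + 4027)/2] = -1184/4619 = -0.256332…
%ΔIncome = (134100 − 105200)/[( 105200 + 134100)/2] = 28900/119650 = 0.241537…
E_income = (-1184/4619) / (28900/119650) = -1.0612…
E_income < 0 ⇒ inferior good.

-1.06; inferior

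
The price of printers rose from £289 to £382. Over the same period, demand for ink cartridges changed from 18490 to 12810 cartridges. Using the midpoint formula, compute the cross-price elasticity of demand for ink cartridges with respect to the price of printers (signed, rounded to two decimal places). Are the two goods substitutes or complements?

%ΔQ_{ink cartridges} = (12810 − 18490)/avg = -5680/15650 = -0.362939…
%ΔP_{printers} = (382 − 289)/avg = 93/335.5 = 0.277198…
E_cross = (-5680/15650) / (93/335.5) = -1.3093…
E_cross < 0 ⇒ the goods are complements.

-1.31; complements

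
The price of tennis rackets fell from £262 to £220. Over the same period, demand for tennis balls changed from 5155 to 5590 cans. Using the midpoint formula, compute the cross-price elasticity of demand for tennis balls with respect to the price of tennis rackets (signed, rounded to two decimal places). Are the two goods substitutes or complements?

-0.46; complements

%ΔQ_{tennis balls} = (5590 − 5155)/avg = 435/5372.5 = 0.080967…
%ΔP_{tennis rackets} = (220 − 262)/avg = -42/241 = -0.174273…
E_cross = (435/5372.5) / (-42/241) = -0.4646…
E_cross < 0 ⇒ the goods are complements.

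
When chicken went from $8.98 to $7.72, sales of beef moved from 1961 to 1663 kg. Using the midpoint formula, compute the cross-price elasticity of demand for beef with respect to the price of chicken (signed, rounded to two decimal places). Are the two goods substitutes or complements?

%ΔQ_{beef} = (1663 − 1961)/avg = -298/1812 = -0.164459…
%ΔP_{chicken} = (7.72 − 8.98)/avg = -1.26/8.35 = -0.150898…
E_cross = (-298/1812) / (-1.26/8.35) = 1.0898…
E_cross > 0 ⇒ the goods are substitutes.

1.09; substitutes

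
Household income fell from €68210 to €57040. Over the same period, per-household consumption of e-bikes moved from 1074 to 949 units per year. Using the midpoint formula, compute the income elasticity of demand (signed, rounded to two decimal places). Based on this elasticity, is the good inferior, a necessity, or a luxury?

%ΔQ = (949 − 1074)/[( 1074 + 949)/2] = -125/1011.5 = -0.123578…
%ΔIncome = (57040 − 68210)/[( 68210 + 57040)/2] = -11170/62625 = -0.178363…
E_income = (-125/1011.5) / (-11170/62625) = 0.6928…
0 < E_income < 1 ⇒ normal good, necessity.

0.69; necessity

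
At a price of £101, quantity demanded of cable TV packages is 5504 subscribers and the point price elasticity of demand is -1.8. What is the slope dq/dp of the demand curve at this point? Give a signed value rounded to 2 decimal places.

-98.09

Ed = (dq/dp)·(p/q) ⇒ dq/dp = Ed·q/p = (-1.8)·5504/101 = -98.0910…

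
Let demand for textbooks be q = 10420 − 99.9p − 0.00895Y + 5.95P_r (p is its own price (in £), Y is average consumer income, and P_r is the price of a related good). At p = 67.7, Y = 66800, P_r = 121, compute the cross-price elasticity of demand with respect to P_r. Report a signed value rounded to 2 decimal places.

0.19

At the given values, q = 10420 − 99.9(67.7) − 0.00895(66800) + 5.95(121) = 3778.86.
∂q/∂P_r = 5.95.
E = (5.95) × (121/3778.86) = 0.1905…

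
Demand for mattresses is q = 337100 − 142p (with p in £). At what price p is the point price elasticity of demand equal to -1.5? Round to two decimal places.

1424.37

Ed = −142p/(337100 − 142p). Set this equal to -1.5:
142p = 1.5·(337100 − 142p) ⇒ 142p(1 + 1.5) = 1.5·337100
p = 1.5·337100 / (142·2.5) = 1424.3661…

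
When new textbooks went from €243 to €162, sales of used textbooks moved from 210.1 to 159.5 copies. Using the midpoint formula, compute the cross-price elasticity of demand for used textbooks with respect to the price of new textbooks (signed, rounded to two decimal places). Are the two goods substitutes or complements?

0.68; substitutes

%ΔQ_{used textbooks} = (159.5 − 210.1)/avg = -50.6/184.8 = -0.273809…
%ΔP_{new textbooks} = (162 − 243)/avg = -81/202.5 = -0.4
E_cross = (-50.6/184.8) / (-81/202.5) = 0.6845…
E_cross > 0 ⇒ the goods are substitutes.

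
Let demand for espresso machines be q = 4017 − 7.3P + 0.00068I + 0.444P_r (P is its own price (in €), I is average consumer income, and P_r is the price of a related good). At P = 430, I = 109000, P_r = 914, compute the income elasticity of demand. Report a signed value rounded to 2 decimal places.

0.05

At the given values, q = 4017 − 7.3(430) + 0.00068(109000) + 0.444(914) = 1357.936.
∂q/∂I = 0.00068.
E = (0.00068) × (109000/1357.936) = 0.0545…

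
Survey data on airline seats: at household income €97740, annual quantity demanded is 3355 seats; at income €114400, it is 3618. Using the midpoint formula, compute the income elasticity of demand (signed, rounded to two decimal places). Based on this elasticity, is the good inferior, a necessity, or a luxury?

%ΔQ = (3618 − 3355)/[( 3355 + 3618)/2] = 263/3486.5 = 0.075433…
%ΔIncome = (114400 − 97740)/[( 97740 + 114400)/2] = 16660/106070 = 0.157066…
E_income = (263/3486.5) / (16660/106070) = 0.4802…
0 < E_income < 1 ⇒ normal good, necessity.

0.48; necessity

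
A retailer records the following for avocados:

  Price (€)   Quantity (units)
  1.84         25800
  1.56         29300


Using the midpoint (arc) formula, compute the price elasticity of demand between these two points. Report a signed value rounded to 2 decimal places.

-0.77

%ΔQ = (29300 − 25800) / [(25800 + 29300)/2] = 3500/27550 = 0.127041…
%ΔP = (1.56 − 1.84) / [(1.84 + 1.56)/2] = -0.28/1.7 = -0.164705…
Arc Ed = %ΔQ / %ΔP = (3500/27550) / (-0.28/1.7) = -0.7713…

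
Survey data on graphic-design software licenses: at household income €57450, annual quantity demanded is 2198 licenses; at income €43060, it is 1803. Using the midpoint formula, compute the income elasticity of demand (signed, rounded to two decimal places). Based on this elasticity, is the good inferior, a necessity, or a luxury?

%ΔQ = (1803 − 2198)/[( 2198 + 1803)/2] = -395/2000.5 = -0.197450…
%ΔIncome = (43060 − 57450)/[( 57450 + 43060)/2] = -14390/50255 = -0.286339…
E_income = (-395/2000.5) / (-14390/50255) = 0.6895…
0 < E_income < 1 ⇒ normal good, necessity.

0.69; necessity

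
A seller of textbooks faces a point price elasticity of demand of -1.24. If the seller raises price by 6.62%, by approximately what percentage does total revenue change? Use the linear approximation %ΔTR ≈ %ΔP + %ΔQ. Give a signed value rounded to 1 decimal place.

-1.6%

%ΔQ ≈ Ed × %ΔP = (-1.24) × (+6.62%) = -8.2088%
%ΔTR ≈ %ΔP + %ΔQ = (+6.62%) + (-8.2088%) = -1.5888%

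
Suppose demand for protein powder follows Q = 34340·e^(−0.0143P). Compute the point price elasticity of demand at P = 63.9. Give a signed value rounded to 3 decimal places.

-0.914

dQ/dP = −0.0143·Q = -196.921. At P = 63.9, Q = 13770.7.
Ed = (dQ/dP)·(P/Q) = (-196.921) × (63.9/13770.7) = -0.91377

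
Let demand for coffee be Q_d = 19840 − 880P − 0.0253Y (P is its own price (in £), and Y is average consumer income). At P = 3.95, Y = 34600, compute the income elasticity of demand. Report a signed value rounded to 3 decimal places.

-0.057

At the given values, Q_d = 19840 − 880(3.95) − 0.0253(34600) = 15488.62.
∂Q_d/∂Y = -0.0253.
E = (-0.0253) × (34600/15488.62) = -0.05651…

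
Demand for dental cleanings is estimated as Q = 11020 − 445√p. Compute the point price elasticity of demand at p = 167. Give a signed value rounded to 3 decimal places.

-0.546

dQ/dp = −445/(2√p) = -17.2176. At p = 167, Q = 5269.33.
Ed = (dQ/dp)·(p/Q) = (-17.2176) × (167/5269.33) = -0.54567…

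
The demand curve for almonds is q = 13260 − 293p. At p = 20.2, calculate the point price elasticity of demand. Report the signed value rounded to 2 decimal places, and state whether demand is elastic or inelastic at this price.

-0.81; inelastic

dq/dp = −293. At p = 20.2, q = 13260 − 293(20.2) = 7341.4.
Ed = (dq/dp)·(p/q) = −293 × (20.2/7341.4) = -0.8061…
|Ed| = 0.81 < 1, so demand is inelastic.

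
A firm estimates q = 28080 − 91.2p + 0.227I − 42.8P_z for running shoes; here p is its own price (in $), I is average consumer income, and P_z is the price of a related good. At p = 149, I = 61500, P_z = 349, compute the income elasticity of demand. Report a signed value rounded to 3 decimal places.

1.033

At the given values, q = 28080 − 91.2(149) + 0.227(61500) − 42.8(349) = 13514.5.
∂q/∂I = 0.227.
E = (0.227) × (61500/13514.5) = 1.03300…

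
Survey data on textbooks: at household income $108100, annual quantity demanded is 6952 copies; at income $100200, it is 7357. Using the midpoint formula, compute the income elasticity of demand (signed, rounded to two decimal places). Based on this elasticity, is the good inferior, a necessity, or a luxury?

%ΔQ = (7357 − 6952)/[( 6952 + 7357)/2] = 405/7154.5 = 0.056607…
%ΔIncome = (100200 − 108100)/[( 108100 + 100200)/2] = -7900/104150 = -0.075852…
E_income = (405/7154.5) / (-7900/104150) = -0.7462…
E_income < 0 ⇒ inferior good.

-0.75; inferior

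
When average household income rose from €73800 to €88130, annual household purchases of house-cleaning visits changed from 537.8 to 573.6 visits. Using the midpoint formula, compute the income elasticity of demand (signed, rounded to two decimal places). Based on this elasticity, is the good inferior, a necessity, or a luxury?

0.36; necessity

%ΔQ = (573.6 − 537.8)/[( 537.8 + 573.6)/2] = 35.8/555.7 = 0.064423…
%ΔIncome = (88130 − 73800)/[( 73800 + 88130)/2] = 14330/80965 = 0.176990…
E_income = (35.8/555.7) / (14330/80965) = 0.3639…
0 < E_income < 1 ⇒ normal good, necessity.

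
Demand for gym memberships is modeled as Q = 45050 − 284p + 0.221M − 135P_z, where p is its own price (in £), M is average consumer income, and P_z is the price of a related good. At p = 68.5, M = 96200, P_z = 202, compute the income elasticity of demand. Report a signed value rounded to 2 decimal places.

1.09

At the given values, Q = 45050 − 284(68.5) + 0.221(96200) − 135(202) = 19586.2.
∂Q/∂M = 0.221.
E = (0.221) × (96200/19586.2) = 1.0854…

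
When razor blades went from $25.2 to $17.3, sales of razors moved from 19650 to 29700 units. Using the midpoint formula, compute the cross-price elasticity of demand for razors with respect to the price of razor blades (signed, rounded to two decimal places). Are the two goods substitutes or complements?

-1.10; complements

%ΔQ_{razors} = (29700 − 19650)/avg = 10050/24675 = 0.407294…
%ΔP_{razor blades} = (17.3 − 25.2)/avg = -7.9/21.25 = -0.371764…
E_cross = (10050/24675) / (-7.9/21.25) = -1.0955…
E_cross < 0 ⇒ the goods are complements.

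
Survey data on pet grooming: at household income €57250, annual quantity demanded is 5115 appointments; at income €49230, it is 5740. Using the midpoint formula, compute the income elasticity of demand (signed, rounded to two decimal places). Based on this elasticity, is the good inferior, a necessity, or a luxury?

%ΔQ = (5740 − 5115)/[( 5115 + 5740)/2] = 625/5427.5 = 0.115154…
%ΔIncome = (49230 − 57250)/[( 57250 + 49230)/2] = -8020/53240 = -0.150638…
E_income = (625/5427.5) / (-8020/53240) = -0.7644…
E_income < 0 ⇒ inferior good.

-0.76; inferior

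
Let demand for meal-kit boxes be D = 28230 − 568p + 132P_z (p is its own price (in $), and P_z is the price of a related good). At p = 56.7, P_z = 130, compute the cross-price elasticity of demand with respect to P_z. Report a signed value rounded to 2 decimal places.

At the given values, D = 28230 − 568(56.7) + 132(130) = 13184.4.
∂D/∂P_z = 132.
E = (132) × (130/13184.4) = 1.3015…

1.30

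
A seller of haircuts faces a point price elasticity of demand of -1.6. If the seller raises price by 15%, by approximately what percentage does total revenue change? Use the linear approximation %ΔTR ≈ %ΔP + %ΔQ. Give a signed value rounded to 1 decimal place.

-9.0%

%ΔQ ≈ Ed × %ΔP = (-1.6) × (+15%) = -24.0000%
%ΔTR ≈ %ΔP + %ΔQ = (+15%) + (-24.0000%) = -9.0000%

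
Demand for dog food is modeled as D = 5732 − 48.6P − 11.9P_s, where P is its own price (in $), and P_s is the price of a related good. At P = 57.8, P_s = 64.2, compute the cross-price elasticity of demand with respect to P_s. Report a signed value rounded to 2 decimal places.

-0.35

At the given values, D = 5732 − 48.6(57.8) − 11.9(64.2) = 2158.94.
∂D/∂P_s = -11.9.
E = (-11.9) × (64.2/2158.94) = -0.3538…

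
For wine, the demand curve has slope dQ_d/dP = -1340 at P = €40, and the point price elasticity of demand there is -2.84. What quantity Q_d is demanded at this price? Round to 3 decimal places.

18873.239

Ed = (dQ_d/dP)·(P/Q_d) ⇒ Q_d = (dQ_d/dP)·P/Ed = (-1340)·40/(-2.84) = 18873.23943…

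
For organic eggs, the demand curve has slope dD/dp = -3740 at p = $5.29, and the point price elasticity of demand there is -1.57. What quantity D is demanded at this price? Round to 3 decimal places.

Ed = (dD/dp)·(p/D) ⇒ D = (dD/dp)·p/Ed = (-3740)·5.29/(-1.57) = 12601.65605…

12601.656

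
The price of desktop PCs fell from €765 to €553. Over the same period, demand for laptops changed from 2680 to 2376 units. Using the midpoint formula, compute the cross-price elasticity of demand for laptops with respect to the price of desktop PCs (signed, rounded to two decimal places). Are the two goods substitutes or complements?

%ΔQ_{laptops} = (2376 − 2680)/avg = -304/2528 = -0.120253…
%ΔP_{desktop PCs} = (553 − 765)/avg = -212/659 = -0.321699…
E_cross = (-304/2528) / (-212/659) = 0.3738…
E_cross > 0 ⇒ the goods are substitutes.

0.37; substitutes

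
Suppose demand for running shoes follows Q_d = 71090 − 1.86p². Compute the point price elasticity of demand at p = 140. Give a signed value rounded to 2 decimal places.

dQ_d/dp = −2·1.86·p = -520.8. At p = 140, Q_d = 34634.
Ed = (dQ_d/dp)·(p/Q_d) = (-520.8) × (140/34634) = -2.1052…

-2.11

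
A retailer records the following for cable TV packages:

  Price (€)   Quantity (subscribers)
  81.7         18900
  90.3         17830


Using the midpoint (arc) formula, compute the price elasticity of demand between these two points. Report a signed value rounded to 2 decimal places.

%ΔQ = (17830 − 18900) / [(18900 + 17830)/2] = -1070/18365 = -0.058263…
%ΔP = (90.3 − 81.7) / [(81.7 + 90.3)/2] = 8.6/86 = 0.1
Arc Ed = %ΔQ / %ΔP = (-1070/18365) / (8.6/86) = -0.5826…

-0.58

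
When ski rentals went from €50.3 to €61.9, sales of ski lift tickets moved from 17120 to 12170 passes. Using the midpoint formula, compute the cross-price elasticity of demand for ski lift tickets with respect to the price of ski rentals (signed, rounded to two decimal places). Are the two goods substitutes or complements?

-1.63; complements

%ΔQ_{ski lift tickets} = (12170 − 17120)/avg = -4950/14645 = -0.337999…
%ΔP_{ski rentals} = (61.9 − 50.3)/avg = 11.6/56.1 = 0.206773…
E_cross = (-4950/14645) / (11.6/56.1) = -1.6346…
E_cross < 0 ⇒ the goods are complements.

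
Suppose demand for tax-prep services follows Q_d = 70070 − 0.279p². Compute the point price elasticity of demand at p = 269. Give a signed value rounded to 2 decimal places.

dQ_d/dp = −2·0.279·p = -150.102. At p = 269, Q_d = 49881.281.
Ed = (dQ_d/dp)·(p/Q_d) = (-150.102) × (269/49881.281) = -0.8094…

-0.81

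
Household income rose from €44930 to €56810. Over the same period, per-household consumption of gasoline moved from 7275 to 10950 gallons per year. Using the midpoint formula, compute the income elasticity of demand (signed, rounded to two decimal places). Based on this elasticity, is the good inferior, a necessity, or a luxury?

%ΔQ = (10950 − 7275)/[( 7275 + 10950)/2] = 3675/9112.5 = 0.403292…
%ΔIncome = (56810 − 44930)/[( 44930 + 56810)/2] = 11880/50870 = 0.233536…
E_income = (3675/9112.5) / (11880/50870) = 1.7268…
E_income > 1 ⇒ normal good, luxury.

1.73; luxury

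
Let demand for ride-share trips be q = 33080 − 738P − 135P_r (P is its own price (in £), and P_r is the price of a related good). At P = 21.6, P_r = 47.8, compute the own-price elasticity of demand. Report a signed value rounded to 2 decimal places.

At the given values, q = 33080 − 738(21.6) − 135(47.8) = 10686.2.
∂q/∂P = −738.
E = (-738) × (21.6/10686.2) = -1.4917…

-1.49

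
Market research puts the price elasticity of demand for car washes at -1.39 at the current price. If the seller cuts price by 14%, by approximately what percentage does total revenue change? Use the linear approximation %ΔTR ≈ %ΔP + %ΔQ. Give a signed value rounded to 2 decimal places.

+5.46%

%ΔQ ≈ Ed × %ΔP = (-1.39) × (-14%) = +19.4600%
%ΔTR ≈ %ΔP + %ΔQ = (-14%) + (+19.4600%) = +5.4600%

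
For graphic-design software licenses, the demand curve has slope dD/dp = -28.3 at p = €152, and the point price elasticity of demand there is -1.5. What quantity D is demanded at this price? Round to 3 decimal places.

2867.733

Ed = (dD/dp)·(p/D) ⇒ D = (dD/dp)·p/Ed = (-28.3)·152/(-1.5) = 2867.73333…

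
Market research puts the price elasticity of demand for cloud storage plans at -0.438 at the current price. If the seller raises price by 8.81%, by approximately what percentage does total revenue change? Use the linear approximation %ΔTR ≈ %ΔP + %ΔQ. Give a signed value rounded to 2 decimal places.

%ΔQ ≈ Ed × %ΔP = (-0.438) × (+8.81%) = -3.8588%
%ΔTR ≈ %ΔP + %ΔQ = (+8.81%) + (-3.8588%) = +4.9512%

+4.95%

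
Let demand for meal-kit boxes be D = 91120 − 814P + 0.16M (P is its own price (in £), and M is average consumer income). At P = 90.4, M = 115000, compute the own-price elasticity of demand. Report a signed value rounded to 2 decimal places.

-2.05

At the given values, D = 91120 − 814(90.4) + 0.16(115000) = 35934.4.
∂D/∂P = −814.
E = (-814) × (90.4/35934.4) = -2.0477…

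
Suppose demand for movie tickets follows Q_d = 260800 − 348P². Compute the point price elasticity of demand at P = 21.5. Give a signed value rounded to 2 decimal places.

-3.22

dQ_d/dP = −2·348·P = -14964. At P = 21.5, Q_d = 99937.
Ed = (dQ_d/dP)·(P/Q_d) = (-14964) × (21.5/99937) = -3.2192…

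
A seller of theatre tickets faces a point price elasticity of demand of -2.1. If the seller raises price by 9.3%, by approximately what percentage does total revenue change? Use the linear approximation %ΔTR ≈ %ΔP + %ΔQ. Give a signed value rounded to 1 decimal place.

-10.2%

%ΔQ ≈ Ed × %ΔP = (-2.1) × (+9.3%) = -19.5300%
%ΔTR ≈ %ΔP + %ΔQ = (+9.3%) + (-19.5300%) = -10.2300%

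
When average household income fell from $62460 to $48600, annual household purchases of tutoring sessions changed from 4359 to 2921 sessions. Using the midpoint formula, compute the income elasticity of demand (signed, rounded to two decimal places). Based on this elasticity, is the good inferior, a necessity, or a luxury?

1.58; luxury

%ΔQ = (2921 − 4359)/[( 4359 + 2921)/2] = -1438/3640 = -0.395054…
%ΔIncome = (48600 − 62460)/[( 62460 + 48600)/2] = -13860/55530 = -0.249594…
E_income = (-1438/3640) / (-13860/55530) = 1.5827…
E_income > 1 ⇒ normal good, luxury.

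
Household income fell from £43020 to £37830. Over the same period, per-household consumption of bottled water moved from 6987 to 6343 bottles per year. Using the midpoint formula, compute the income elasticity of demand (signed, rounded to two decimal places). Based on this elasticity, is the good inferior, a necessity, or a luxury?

0.75; necessity

%ΔQ = (6343 − 6987)/[( 6987 + 6343)/2] = -644/6665 = -0.096624…
%ΔIncome = (37830 − 43020)/[( 43020 + 37830)/2] = -5190/40425 = -0.128385…
E_income = (-644/6665) / (-5190/40425) = 0.7526…
0 < E_income < 1 ⇒ normal good, necessity.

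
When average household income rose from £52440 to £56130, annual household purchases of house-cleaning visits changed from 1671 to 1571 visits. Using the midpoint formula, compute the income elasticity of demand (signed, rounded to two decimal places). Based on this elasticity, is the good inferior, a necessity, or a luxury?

%ΔQ = (1571 − 1671)/[( 1671 + 1571)/2] = -100/1621 = -0.061690…
%ΔIncome = (56130 − 52440)/[( 52440 + 56130)/2] = 3690/54285 = 0.067974…
E_income = (-100/1621) / (3690/54285) = -0.9075…
E_income < 0 ⇒ inferior good.

-0.91; inferior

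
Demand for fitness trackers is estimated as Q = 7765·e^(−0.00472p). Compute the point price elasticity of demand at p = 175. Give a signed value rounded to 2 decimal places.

-0.83

dQ/dp = −0.00472·Q = -16.0456. At p = 175, Q = 3399.49.
Ed = (dQ/dp)·(p/Q) = (-16.0456) × (175/3399.49) = -0.826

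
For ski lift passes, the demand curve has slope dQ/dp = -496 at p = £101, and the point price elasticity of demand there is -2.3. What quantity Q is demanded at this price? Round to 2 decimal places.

21780.87

Ed = (dQ/dp)·(p/Q) ⇒ Q = (dQ/dp)·p/Ed = (-496)·101/(-2.3) = 21780.8695…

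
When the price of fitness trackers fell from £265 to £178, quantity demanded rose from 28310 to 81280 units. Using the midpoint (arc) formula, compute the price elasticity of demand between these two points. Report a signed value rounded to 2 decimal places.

-2.46

%ΔQ = (81280 − 28310) / [(28310 + 81280)/2] = 52970/54795 = 0.966694…
%ΔP = (178 − 265) / [(265 + 178)/2] = -87/221.5 = -0.392776…
Arc Ed = %ΔQ / %ΔP = (52970/54795) / (-87/221.5) = -2.4611…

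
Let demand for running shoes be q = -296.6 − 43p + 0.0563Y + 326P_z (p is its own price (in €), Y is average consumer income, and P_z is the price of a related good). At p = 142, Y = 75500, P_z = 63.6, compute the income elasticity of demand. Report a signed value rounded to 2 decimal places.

0.23

At the given values, q = -296.6 − 43(142) + 0.0563(75500) + 326(63.6) = 18581.65.
∂q/∂Y = 0.0563.
E = (0.0563) × (75500/18581.65) = 0.2287…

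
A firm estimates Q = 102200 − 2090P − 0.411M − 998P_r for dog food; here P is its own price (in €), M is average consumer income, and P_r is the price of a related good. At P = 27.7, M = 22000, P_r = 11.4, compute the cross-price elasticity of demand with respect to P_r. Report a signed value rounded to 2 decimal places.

At the given values, Q = 102200 − 2090(27.7) − 0.411(22000) − 998(11.4) = 23887.8.
∂Q/∂P_r = -998.
E = (-998) × (11.4/23887.8) = -0.4762…

-0.48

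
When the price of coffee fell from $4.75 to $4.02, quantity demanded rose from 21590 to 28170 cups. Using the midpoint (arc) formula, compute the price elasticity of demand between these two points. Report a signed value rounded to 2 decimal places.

-1.59

%ΔQ = (28170 − 21590) / [(21590 + 28170)/2] = 6580/24880 = 0.264469…
%ΔP = (4.02 − 4.75) / [(4.75 + 4.02)/2] = -0.73/4.385 = -0.166476…
Arc Ed = %ΔQ / %ΔP = (6580/24880) / (-0.73/4.385) = -1.5886…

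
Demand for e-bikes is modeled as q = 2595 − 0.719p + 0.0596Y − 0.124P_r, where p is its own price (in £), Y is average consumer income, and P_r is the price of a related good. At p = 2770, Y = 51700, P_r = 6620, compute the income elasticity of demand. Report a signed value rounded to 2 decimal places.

1.08

At the given values, q = 2595 − 0.719(2770) + 0.0596(51700) − 0.124(6620) = 2863.81.
∂q/∂Y = 0.0596.
E = (0.0596) × (51700/2863.81) = 1.0759…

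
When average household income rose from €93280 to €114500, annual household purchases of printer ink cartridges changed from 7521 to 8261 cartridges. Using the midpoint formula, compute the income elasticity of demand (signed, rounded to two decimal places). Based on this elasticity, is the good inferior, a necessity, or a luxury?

%ΔQ = (8261 − 7521)/[( 7521 + 8261)/2] = 740/7891 = 0.093777…
%ΔIncome = (114500 − 93280)/[( 93280 + 114500)/2] = 21220/103890 = 0.204254…
E_income = (740/7891) / (21220/103890) = 0.4591…
0 < E_income < 1 ⇒ normal good, necessity.

0.46; necessity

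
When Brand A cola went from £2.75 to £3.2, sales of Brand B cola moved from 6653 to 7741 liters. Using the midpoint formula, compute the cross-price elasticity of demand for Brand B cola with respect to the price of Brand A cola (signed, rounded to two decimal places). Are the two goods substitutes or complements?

%ΔQ_{Brand B cola} = (7741 − 6653)/avg = 1088/7197 = 0.151174…
%ΔP_{Brand A cola} = (3.2 − 2.75)/avg = 0.45/2.975 = 0.151260…
E_cross = (1088/7197) / (0.45/2.975) = 0.9994…
E_cross > 0 ⇒ the goods are substitutes.

1.00; substitutes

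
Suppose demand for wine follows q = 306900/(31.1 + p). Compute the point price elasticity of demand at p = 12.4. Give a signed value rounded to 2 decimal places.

dq/dp = −306900/(31.1 + p)² = -162.188. At p = 12.4, q = 7055.17.
Ed = (dq/dp)·(p/q) = (-162.188) × (12.4/7055.17) = -0.2850…

-0.29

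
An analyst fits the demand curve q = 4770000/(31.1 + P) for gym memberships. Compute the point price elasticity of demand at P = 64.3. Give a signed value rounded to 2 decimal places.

-0.67

dq/dP = −4770000/(31.1 + P)² = -524.109. At P = 64.3, q = 50000.
Ed = (dq/dP)·(P/q) = (-524.109) × (64.3/50000) = -0.6740…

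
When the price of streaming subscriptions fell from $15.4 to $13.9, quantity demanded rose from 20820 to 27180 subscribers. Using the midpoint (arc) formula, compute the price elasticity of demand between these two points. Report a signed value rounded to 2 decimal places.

%ΔQ = (27180 − 20820) / [(20820 + 27180)/2] = 6360/24000 = 0.265
%ΔP = (13.9 − 15.4) / [(15.4 + 13.9)/2] = -1.5/14.65 = -0.102389…
Arc Ed = %ΔQ / %ΔP = (6360/24000) / (-1.5/14.65) = -2.5881…

-2.59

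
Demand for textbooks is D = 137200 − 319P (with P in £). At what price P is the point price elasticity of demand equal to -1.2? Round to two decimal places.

Ed = −319P/(137200 − 319P). Set this equal to -1.2:
319P = 1.2·(137200 − 319P) ⇒ 319P(1 + 1.2) = 1.2·137200
P = 1.2·137200 / (319·2.2) = 234.5967…

234.60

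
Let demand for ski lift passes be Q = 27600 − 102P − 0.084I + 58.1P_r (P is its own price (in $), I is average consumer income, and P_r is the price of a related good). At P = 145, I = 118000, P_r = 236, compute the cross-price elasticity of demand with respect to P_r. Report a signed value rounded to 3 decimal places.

0.826

At the given values, Q = 27600 − 102(145) − 0.084(118000) + 58.1(236) = 16609.6.
∂Q/∂P_r = 58.1.
E = (58.1) × (236/16609.6) = 0.82552…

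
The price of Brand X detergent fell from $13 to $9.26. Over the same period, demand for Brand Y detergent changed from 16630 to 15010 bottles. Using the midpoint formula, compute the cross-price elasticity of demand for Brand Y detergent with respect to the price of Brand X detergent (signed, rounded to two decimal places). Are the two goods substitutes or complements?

0.30; substitutes

%ΔQ_{Brand Y detergent} = (15010 − 16630)/avg = -1620/15820 = -0.102402…
%ΔP_{Brand X detergent} = (9.26 − 13)/avg = -3.74/11.13 = -0.336028…
E_cross = (-1620/15820) / (-3.74/11.13) = 0.3047…
E_cross > 0 ⇒ the goods are substitutes.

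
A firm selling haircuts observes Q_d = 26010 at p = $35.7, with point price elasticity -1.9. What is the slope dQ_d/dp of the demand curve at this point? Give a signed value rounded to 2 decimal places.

-1384.29

Ed = (dQ_d/dp)·(p/Q_d) ⇒ dQ_d/dp = Ed·Q_d/p = (-1.9)·26010/35.7 = -1384.2857…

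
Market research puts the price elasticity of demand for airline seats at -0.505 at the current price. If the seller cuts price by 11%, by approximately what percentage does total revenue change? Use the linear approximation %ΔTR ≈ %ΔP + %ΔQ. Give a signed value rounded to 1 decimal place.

-5.4%

%ΔQ ≈ Ed × %ΔP = (-0.505) × (-11%) = +5.5550%
%ΔTR ≈ %ΔP + %ΔQ = (-11%) + (+5.5550%) = -5.4450%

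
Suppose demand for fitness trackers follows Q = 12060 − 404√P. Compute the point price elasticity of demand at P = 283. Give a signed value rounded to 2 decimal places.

dQ/dP = −404/(2√P) = -12.0077. At P = 283, Q = 5263.67.
Ed = (dQ/dP)·(P/Q) = (-12.0077) × (283/5263.67) = -0.6455…

-0.65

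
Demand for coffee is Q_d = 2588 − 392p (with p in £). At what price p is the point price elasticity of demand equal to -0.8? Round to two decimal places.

2.93

Ed = −392p/(2588 − 392p). Set this equal to -0.8:
392p = 0.8·(2588 − 392p) ⇒ 392p(1 + 0.8) = 0.8·2588
p = 0.8·2588 / (392·1.8) = 2.9342…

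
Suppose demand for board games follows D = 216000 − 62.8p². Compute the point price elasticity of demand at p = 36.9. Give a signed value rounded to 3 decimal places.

dD/dp = −2·62.8·p = -4634.64. At p = 36.9, D = 130490.892.
Ed = (dD/dp)·(p/D) = (-4634.64) × (36.9/130490.892) = -1.31057…

-1.311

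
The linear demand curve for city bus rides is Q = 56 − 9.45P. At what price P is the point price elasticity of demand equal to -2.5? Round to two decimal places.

Ed = −9.45P/(56 − 9.45P). Set this equal to -2.5:
9.45P = 2.5·(56 − 9.45P) ⇒ 9.45P(1 + 2.5) = 2.5·56
P = 2.5·56 / (9.45·3.5) = 4.2328…

4.23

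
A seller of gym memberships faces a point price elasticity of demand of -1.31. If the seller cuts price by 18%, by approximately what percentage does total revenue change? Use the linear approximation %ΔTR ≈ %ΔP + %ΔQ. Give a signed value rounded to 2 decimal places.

+5.58%

%ΔQ ≈ Ed × %ΔP = (-1.31) × (-18%) = +23.5800%
%ΔTR ≈ %ΔP + %ΔQ = (-18%) + (+23.5800%) = +5.5800%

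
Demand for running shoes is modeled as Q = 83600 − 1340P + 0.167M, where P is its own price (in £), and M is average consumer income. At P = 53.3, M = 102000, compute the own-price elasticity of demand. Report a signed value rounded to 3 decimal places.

At the given values, Q = 83600 − 1340(53.3) + 0.167(102000) = 29212.
∂Q/∂P = −1340.
E = (-1340) × (53.3/29212) = -2.44495…

-2.445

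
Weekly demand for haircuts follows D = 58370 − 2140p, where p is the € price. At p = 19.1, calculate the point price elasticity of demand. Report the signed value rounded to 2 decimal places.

dD/dp = −2140. At p = 19.1, D = 58370 − 2140(19.1) = 17496.
Ed = (dD/dp)·(p/D) = −2140 × (19.1/17496) = -2.3361…

-2.34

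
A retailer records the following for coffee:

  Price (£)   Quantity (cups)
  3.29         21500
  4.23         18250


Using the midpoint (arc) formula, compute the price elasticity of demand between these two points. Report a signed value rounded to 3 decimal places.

-0.654

%ΔQ = (18250 − 21500) / [(21500 + 18250)/2] = -3250/19875 = -0.163522…
%ΔP = (4.23 − 3.29) / [(3.29 + 4.23)/2] = 0.94/3.76 = 0.25
Arc Ed = %ΔQ / %ΔP = (-3250/19875) / (0.94/3.76) = -0.65408…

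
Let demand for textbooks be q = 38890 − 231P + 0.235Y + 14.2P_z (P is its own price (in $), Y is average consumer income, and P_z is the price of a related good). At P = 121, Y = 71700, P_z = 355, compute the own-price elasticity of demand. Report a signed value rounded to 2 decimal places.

-0.85

At the given values, q = 38890 − 231(121) + 0.235(71700) + 14.2(355) = 32829.5.
∂q/∂P = −231.
E = (-231) × (121/32829.5) = -0.8513…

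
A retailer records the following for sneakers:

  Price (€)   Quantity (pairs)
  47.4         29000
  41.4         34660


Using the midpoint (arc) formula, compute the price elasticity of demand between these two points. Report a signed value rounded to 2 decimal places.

%ΔQ = (34660 − 29000) / [(29000 + 34660)/2] = 5660/31830 = 0.177819…
%ΔP = (41.4 − 47.4) / [(47.4 + 41.4)/2] = -6/44.4 = -0.135135…
Arc Ed = %ΔQ / %ΔP = (5660/31830) / (-6/44.4) = -1.3158…

-1.32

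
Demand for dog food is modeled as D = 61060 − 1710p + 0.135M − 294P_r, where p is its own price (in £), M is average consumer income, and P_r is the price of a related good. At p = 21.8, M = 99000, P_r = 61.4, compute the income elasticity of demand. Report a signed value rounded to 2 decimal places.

At the given values, D = 61060 − 1710(21.8) + 0.135(99000) − 294(61.4) = 19095.4.
∂D/∂M = 0.135.
E = (0.135) × (99000/19095.4) = 0.6999…

0.70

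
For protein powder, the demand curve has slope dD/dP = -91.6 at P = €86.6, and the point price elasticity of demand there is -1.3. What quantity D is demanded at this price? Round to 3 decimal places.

Ed = (dD/dP)·(P/D) ⇒ D = (dD/dP)·P/Ed = (-91.6)·86.6/(-1.3) = 6101.96923…

6101.969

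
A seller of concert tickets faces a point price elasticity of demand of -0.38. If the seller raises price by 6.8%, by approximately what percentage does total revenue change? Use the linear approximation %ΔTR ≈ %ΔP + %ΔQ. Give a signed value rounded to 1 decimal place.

+4.2%

%ΔQ ≈ Ed × %ΔP = (-0.38) × (+6.8%) = -2.5840%
%ΔTR ≈ %ΔP + %ΔQ = (+6.8%) + (-2.5840%) = +4.2160%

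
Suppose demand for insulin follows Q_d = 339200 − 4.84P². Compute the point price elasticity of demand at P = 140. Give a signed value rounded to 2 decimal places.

-0.78

dQ_d/dP = −2·4.84·P = -1355.2. At P = 140, Q_d = 244336.
Ed = (dQ_d/dP)·(P/Q_d) = (-1355.2) × (140/244336) = -0.7765…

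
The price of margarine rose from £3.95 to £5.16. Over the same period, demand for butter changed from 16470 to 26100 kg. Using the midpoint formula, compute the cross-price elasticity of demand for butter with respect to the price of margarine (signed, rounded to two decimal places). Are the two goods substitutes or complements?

1.70; substitutes

%ΔQ_{butter} = (26100 − 16470)/avg = 9630/21285 = 0.452431…
%ΔP_{margarine} = (5.16 − 3.95)/avg = 1.21/4.555 = 0.265642…
E_cross = (9630/21285) / (1.21/4.555) = 1.7031…
E_cross > 0 ⇒ the goods are substitutes.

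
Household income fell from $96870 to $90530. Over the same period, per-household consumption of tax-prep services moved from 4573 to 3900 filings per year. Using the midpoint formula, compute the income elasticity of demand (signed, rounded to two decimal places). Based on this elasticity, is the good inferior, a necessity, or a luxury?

2.35; luxury

%ΔQ = (3900 − 4573)/[( 4573 + 3900)/2] = -673/4236.5 = -0.158857…
%ΔIncome = (90530 − 96870)/[( 96870 + 90530)/2] = -6340/93700 = -0.067662…
E_income = (-673/4236.5) / (-6340/93700) = 2.3477…
E_income > 1 ⇒ normal good, luxury.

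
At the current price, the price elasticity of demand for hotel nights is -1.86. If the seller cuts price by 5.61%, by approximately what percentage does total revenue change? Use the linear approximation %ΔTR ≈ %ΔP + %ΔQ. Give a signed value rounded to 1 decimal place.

%ΔQ ≈ Ed × %ΔP = (-1.86) × (-5.61%) = +10.4346%
%ΔTR ≈ %ΔP + %ΔQ = (-5.61%) + (+10.4346%) = +4.8246%

+4.8%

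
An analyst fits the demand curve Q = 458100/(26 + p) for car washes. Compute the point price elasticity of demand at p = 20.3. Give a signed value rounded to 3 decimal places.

-0.438

dQ/dp = −458100/(26 + p)² = -213.697. At p = 20.3, Q = 9894.17.
Ed = (dQ/dp)·(p/Q) = (-213.697) × (20.3/9894.17) = -0.43844…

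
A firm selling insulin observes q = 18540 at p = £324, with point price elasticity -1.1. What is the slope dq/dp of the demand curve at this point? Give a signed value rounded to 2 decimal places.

-62.94

Ed = (dq/dp)·(p/q) ⇒ dq/dp = Ed·q/p = (-1.1)·18540/324 = -62.9444…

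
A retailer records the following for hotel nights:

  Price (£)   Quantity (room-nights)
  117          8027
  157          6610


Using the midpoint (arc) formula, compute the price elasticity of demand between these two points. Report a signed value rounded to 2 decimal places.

-0.66

%ΔQ = (6610 − 8027) / [(8027 + 6610)/2] = -1417/7318.5 = -0.193618…
%ΔP = (157 − 117) / [(117 + 157)/2] = 40/137 = 0.291970…
Arc Ed = %ΔQ / %ΔP = (-1417/7318.5) / (40/137) = -0.6631…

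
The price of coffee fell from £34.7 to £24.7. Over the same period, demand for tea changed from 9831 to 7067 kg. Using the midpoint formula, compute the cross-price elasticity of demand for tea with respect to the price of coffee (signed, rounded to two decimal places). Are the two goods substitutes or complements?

%ΔQ_{tea} = (7067 − 9831)/avg = -2764/8449 = -0.327139…
%ΔP_{coffee} = (24.7 − 34.7)/avg = -10/29.7 = -0.336700…
E_cross = (-2764/8449) / (-10/29.7) = 0.9716…
E_cross > 0 ⇒ the goods are substitutes.

0.97; substitutes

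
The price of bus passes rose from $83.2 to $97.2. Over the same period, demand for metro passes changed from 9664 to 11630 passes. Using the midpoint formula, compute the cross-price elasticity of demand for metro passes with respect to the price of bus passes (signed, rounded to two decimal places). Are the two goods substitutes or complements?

%ΔQ_{metro passes} = (11630 − 9664)/avg = 1966/10647 = 0.184652…
%ΔP_{bus passes} = (97.2 − 83.2)/avg = 14/90.2 = 0.155210…
E_cross = (1966/10647) / (14/90.2) = 1.1896…
E_cross > 0 ⇒ the goods are substitutes.

1.19; substitutes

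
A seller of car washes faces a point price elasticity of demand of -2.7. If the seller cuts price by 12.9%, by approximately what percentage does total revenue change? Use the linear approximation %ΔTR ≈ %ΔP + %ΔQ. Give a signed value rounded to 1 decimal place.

%ΔQ ≈ Ed × %ΔP = (-2.7) × (-12.9%) = +34.8300%
%ΔTR ≈ %ΔP + %ΔQ = (-12.9%) + (+34.8300%) = +21.9300%

+21.9%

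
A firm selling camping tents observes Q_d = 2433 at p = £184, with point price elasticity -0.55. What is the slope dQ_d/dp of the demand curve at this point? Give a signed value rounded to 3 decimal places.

Ed = (dQ_d/dp)·(p/Q_d) ⇒ dQ_d/dp = Ed·Q_d/p = (-0.55)·2433/184 = -7.27255…

-7.273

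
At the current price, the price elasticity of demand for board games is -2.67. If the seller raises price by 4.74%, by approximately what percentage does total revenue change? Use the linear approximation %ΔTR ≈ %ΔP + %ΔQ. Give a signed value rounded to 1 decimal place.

-7.9%

%ΔQ ≈ Ed × %ΔP = (-2.67) × (+4.74%) = -12.6558%
%ΔTR ≈ %ΔP + %ΔQ = (+4.74%) + (-12.6558%) = -7.9158%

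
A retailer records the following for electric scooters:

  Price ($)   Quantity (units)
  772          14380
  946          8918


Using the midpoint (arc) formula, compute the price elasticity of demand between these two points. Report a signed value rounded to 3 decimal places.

%ΔQ = (8918 − 14380) / [(14380 + 8918)/2] = -5462/11649 = -0.468881…
%ΔP = (946 − 772) / [(772 + 946)/2] = 174/859 = 0.202561…
Arc Ed = %ΔQ / %ΔP = (-5462/11649) / (174/859) = -2.31476…

-2.315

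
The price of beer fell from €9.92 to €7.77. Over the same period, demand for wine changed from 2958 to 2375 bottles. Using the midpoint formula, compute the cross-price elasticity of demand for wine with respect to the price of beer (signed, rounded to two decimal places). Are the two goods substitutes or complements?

%ΔQ_{wine} = (2375 − 2958)/avg = -583/2666.5 = -0.218638…
%ΔP_{beer} = (7.77 − 9.92)/avg = -2.15/8.845 = -0.243075…
E_cross = (-583/2666.5) / (-2.15/8.845) = 0.8994…
E_cross > 0 ⇒ the goods are substitutes.

0.90; substitutes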